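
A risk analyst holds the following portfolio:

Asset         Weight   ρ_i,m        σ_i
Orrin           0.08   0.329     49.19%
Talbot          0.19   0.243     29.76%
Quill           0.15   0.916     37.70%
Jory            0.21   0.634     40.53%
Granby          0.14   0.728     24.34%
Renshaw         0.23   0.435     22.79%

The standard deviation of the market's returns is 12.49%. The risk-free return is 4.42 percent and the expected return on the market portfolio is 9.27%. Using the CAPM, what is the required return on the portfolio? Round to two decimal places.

11.41%

β_Orrin = 0.329 × 49.19% / 12.49% = 1.2957
β_Talbot = 0.243 × 29.76% / 12.49% = 0.5790
β_Quill = 0.916 × 37.70% / 12.49% = 2.7649
β_Jory = 0.634 × 40.53% / 12.49% = 2.0573
β_Granby = 0.728 × 24.34% / 12.49% = 1.4187
β_Renshaw = 0.435 × 22.79% / 12.49% = 0.7937
β_P = Σ w_i β_i = 0.08×1.2957 + 0.19×0.5790 + 0.15×2.7649 + 0.21×2.0573 + 0.14×1.4187 + 0.23×0.7937 = 1.4416
MRP = 9.27% − 4.42% = 4.85%
E(R_P) = R_f + β_P × MRP = 4.42% + 1.4416 × 4.85% = 11.41%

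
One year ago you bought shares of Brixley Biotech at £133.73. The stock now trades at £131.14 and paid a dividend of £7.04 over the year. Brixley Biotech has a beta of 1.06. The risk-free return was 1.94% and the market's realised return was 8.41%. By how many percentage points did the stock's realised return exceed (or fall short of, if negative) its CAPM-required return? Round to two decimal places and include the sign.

Realised HPR = (P1 + D1 − P0) / P0 = (131.14 + 7.04 − 133.73) / 133.73 = 4.45 / 133.73 = 3.3276%
MRP = 8.41% − 1.94% = 6.47%
CAPM required = R_f + β·MRP = 1.94% + 1.06 × 6.47% = 8.7982%
α = realised − required = 3.3276% − 8.7982% = -5.47%

-5.47%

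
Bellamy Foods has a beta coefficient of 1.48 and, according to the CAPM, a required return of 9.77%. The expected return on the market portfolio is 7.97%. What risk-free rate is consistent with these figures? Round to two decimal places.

E(R) = R_f + β(E(R_m) − R_f) = R_f(1 − β) + β·E(R_m)
9.77% = R_f × (1 − 1.48) + 1.48 × 7.97%
9.77% = R_f × -0.48 + 11.7956%
R_f = (9.77% − 11.7956%) / -0.48 = 4.22%

4.22%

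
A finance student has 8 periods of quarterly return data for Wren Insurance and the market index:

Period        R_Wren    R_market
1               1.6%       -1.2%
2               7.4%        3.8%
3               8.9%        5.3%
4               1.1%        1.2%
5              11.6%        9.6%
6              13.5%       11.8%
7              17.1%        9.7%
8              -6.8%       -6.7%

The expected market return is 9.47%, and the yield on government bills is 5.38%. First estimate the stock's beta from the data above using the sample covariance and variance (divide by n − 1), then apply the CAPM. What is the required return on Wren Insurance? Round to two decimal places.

10.26%

Mean R_i = (1.6 + 7.4 + 8.9 + 1.1 + 11.6 + 13.5 + 17.1 − 6.8) / 8 = 6.8000%
Mean R_m = (-1.2 + 3.8 + 5.3 + 1.2 + 9.6 + 11.8 + 9.7 − 6.7) / 8 = 4.1875%
Σ(R_i − R̄_i)(R_m − R̄_m) = 328.9800  ⇒  Cov = 328.9800 / 7 = 46.9971
Σ(R_m − R̄_m)² = 275.5088  ⇒  Var(R_m) = 275.5088 / 7 = 39.3584
β = Cov / Var(R_m) = 46.9971 / 39.3584 = 1.1941
MRP = 9.47% − 5.38% = 4.09%
E(R) = R_f + β × MRP = 5.38% + 1.1941 × 4.09% = 10.26%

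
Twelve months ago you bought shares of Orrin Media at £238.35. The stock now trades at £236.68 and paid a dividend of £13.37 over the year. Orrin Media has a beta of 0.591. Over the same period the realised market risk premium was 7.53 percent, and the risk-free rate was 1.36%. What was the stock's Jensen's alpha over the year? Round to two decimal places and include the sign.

Realised HPR = (P1 + D1 − P0) / P0 = (236.68 + 13.37 − 238.35) / 238.35 = 11.70 / 238.35 = 4.9087%
CAPM required = R_f + β·MRP = 1.36% + 0.591 × 7.53% = 5.81023%
α = realised − required = 4.9087% − 5.81023% = -0.90%

-0.90%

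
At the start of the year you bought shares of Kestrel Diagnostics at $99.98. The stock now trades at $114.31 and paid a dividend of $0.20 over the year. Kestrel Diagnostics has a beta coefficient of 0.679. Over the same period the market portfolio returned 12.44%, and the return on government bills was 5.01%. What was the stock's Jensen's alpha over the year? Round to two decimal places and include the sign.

Realised HPR = (P1 + D1 − P0) / P0 = (114.31 + 0.20 − 99.98) / 99.98 = 14.53 / 99.98 = 14.5329%
MRP = 12.44% − 5.01% = 7.43%
CAPM required = R_f + β·MRP = 5.01% + 0.679 × 7.43% = 10.05497%
α = realised − required = 14.5329% − 10.05497% = +4.48%

+4.48%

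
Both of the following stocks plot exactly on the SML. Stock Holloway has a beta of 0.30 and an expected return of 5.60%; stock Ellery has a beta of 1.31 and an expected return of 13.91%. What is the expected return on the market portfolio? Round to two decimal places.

Both satisfy E(R) = R_f + β·MRP, so the slope of the SML is
MRP = (13.91% − 5.60%) / (1.31 − 0.30) = 8.31% / 1.01 = 8.2277%
R_f = E(R_Holloway) − β_Holloway·MRP = 5.60% − 0.30 × 8.2277% = 3.1317%
E(R_m) = R_f + MRP = 3.1317% + 8.2277% = 11.36%

11.36%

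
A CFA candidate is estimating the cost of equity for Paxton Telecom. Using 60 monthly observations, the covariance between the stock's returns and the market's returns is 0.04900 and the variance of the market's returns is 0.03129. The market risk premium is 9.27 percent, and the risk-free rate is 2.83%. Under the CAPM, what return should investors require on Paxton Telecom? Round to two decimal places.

β = Cov(R_i, R_m) / Var(R_m) = 0.04900 / 0.03129 = 1.5660
E(R) = R_f + β × MRP = 2.83% + 1.5660 × 9.27% = 17.35%

17.35%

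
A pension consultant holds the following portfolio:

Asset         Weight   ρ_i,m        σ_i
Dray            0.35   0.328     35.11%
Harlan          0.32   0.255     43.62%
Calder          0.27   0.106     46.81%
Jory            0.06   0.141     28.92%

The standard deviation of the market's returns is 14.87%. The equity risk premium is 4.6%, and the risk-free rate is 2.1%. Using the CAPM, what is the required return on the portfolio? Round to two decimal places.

β_Dray = 0.328 × 35.11% / 14.87% = 0.7745
β_Harlan = 0.255 × 43.62% / 14.87% = 0.7480
β_Calder = 0.106 × 46.81% / 14.87% = 0.3337
β_Jory = 0.141 × 28.92% / 14.87% = 0.2742
β_P = Σ w_i β_i = 0.35×0.7745 + 0.32×0.7480 + 0.27×0.3337 + 0.06×0.2742 = 0.6170
E(R_P) = R_f + β_P × MRP = 2.1% + 0.6170 × 4.6% = 4.94%

4.94%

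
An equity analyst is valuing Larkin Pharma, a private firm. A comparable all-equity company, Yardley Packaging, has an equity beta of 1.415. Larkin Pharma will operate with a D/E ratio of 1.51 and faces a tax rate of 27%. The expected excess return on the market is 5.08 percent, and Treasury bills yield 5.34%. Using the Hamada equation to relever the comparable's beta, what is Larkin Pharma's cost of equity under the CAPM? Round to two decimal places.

20.45%

β_L = β_U × [1 + (1 − t)(D/E)] = 1.415 × [1 + (1 − 0.27) × 1.51]
    = 1.415 × [1 + 0.73 × 1.51] = 1.415 × 2.1023 = 2.9748
E(R) = R_f + β_L × MRP = 5.34% + 2.9748 × 5.08% = 20.45%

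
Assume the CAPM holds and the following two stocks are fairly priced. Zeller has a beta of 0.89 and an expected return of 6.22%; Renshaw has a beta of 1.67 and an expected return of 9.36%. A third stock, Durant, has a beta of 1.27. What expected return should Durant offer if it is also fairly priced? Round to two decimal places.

MRP (SML slope) = (9.36% − 6.22%) / (1.67 − 0.89) = 3.14% / 0.78 = 4.0256%
R_f (intercept) = 6.22% − 0.89 × 4.0256% = 2.6372%
E(R_Durant) = R_f + β × MRP = 2.6372% + 1.27 × 4.0256% = 7.75%

7.75%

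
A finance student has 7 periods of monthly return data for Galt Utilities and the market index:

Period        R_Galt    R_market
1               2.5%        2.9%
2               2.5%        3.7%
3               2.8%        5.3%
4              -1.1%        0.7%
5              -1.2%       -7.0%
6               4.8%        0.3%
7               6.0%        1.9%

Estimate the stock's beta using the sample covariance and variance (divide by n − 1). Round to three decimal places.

0.355

Mean R_i = (2.5 + 2.5 + 2.8 − 1.1 − 1.2 + 4.8 + 6.0) / 7 = 2.3286%
Mean R_m = (2.9 + 3.7 + 5.3 + 0.7 − 7.0 + 0.3 + 1.9) / 7 = 1.1143%
Σ(R_i − R̄_i)(R_m − R̄_m) = 33.6471  ⇒  Cov = 33.6471 / 6 = 5.6079
Σ(R_m − R̄_m)² = 94.6886  ⇒  Var(R_m) = 94.6886 / 6 = 15.7814
β = Cov / Var(R_m) = 5.6079 / 15.7814 = 0.3553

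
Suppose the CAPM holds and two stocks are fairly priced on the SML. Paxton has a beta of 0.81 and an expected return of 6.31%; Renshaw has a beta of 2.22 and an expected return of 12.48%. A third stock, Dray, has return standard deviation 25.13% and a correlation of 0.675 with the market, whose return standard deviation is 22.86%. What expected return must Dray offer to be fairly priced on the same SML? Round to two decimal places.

MRP = (12.48% − 6.31%) / (2.22 − 0.81) = 4.3759%
R_f = 6.31% − 0.81 × 4.3759% = 2.7655%
β_Dray = ρ·σ_i/σ_m = 0.675 × 25.13 / 22.86 = 0.7420
E(R_Dray) = R_f + β × MRP = 2.7655% + 0.7420 × 4.3759% = 6.01%

6.01%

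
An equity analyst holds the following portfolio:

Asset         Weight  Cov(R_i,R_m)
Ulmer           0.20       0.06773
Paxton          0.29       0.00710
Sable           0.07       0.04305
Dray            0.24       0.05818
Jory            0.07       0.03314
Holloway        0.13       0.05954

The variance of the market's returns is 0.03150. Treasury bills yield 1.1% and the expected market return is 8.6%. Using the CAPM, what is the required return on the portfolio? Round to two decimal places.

β_Ulmer = 0.06773 / 0.03150 = 2.1502
β_Paxton = 0.00710 / 0.03150 = 0.2254
β_Sable = 0.04305 / 0.03150 = 1.3667
β_Dray = 0.05818 / 0.03150 = 1.8470
β_Jory = 0.03314 / 0.03150 = 1.0521
β_Holloway = 0.05954 / 0.03150 = 1.8902
β_P = Σ w_i β_i = 0.20×2.1502 + 0.29×0.2254 + 0.07×1.3667 + 0.24×1.8470 + 0.07×1.0521 + 0.13×1.8902 = 1.3537
MRP = 8.6% − 1.1% = 7.50%
E(R_P) = R_f + β_P × MRP = 1.1% + 1.3537 × 7.5% = 11.25%

11.25%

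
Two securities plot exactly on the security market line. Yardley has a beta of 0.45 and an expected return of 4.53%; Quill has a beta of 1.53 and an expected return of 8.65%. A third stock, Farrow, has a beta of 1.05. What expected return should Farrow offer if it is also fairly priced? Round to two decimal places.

MRP (SML slope) = (8.65% − 4.53%) / (1.53 − 0.45) = 4.12% / 1.08 = 3.8148%
R_f (intercept) = 4.53% − 0.45 × 3.8148% = 2.8133%
E(R_Farrow) = R_f + β × MRP = 2.8133% + 1.05 × 3.8148% = 6.82%

6.82%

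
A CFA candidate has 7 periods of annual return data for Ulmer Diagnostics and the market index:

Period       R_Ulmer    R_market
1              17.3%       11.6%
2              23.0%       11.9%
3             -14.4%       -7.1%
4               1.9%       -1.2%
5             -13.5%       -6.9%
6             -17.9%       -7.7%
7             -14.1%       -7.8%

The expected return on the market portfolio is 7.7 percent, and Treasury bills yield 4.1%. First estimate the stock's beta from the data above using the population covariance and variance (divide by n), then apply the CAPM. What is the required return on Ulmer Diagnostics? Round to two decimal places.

10.71%

Mean R_i = (17.3 + 23.0 − 14.4 + 1.9 − 13.5 − 17.9 − 14.1) / 7 = -2.5286%
Mean R_m = (11.6 + 11.9 − 7.1 − 1.2 − 6.9 − 7.7 − 7.8) / 7 = -1.0286%
Σ(R_i − R̄_i)(R_m − R̄_m) = 897.0943  ⇒  Cov = 897.0943 / 7 = 128.1563
Σ(R_m − R̄_m)² = 488.3543  ⇒  Var(R_m) = 488.3543 / 7 = 69.7649
β = Cov / Var(R_m) = 128.1563 / 69.7649 = 1.8370
MRP = 7.7% − 4.1% = 3.60%
E(R) = R_f + β × MRP = 4.1% + 1.8370 × 3.6% = 10.71%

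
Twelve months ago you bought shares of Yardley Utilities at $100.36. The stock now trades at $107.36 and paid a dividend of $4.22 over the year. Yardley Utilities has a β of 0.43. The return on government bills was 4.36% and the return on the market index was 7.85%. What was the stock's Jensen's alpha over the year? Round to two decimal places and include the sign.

Realised HPR = (P1 + D1 − P0) / P0 = (107.36 + 4.22 − 100.36) / 100.36 = 11.22 / 100.36 = 11.1798%
MRP = 7.85% − 4.36% = 3.49%
CAPM required = R_f + β·MRP = 4.36% + 0.43 × 3.49% = 5.8607%
α = realised − required = 11.1798% − 5.8607% = +5.32%

+5.32%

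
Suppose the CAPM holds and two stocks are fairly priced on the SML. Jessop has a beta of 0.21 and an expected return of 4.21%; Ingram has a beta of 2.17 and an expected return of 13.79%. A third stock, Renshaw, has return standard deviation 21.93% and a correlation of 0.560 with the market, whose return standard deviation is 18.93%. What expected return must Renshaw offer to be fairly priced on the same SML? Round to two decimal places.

6.35%

MRP = (13.79% − 4.21%) / (2.17 − 0.21) = 4.8878%
R_f = 4.21% − 0.21 × 4.8878% = 3.1836%
β_Renshaw = ρ·σ_i/σ_m = 0.560 × 21.93 / 18.93 = 0.6487
E(R_Renshaw) = R_f + β × MRP = 3.1836% + 0.6487 × 4.8878% = 6.35%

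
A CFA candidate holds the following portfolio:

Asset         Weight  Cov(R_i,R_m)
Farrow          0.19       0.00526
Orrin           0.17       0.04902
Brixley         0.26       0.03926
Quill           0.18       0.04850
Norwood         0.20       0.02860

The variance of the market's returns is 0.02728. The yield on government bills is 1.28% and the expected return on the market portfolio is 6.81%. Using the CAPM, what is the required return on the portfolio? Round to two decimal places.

β_Farrow = 0.00526 / 0.02728 = 0.1928
β_Orrin = 0.04902 / 0.02728 = 1.7969
β_Brixley = 0.03926 / 0.02728 = 1.4391
β_Quill = 0.04850 / 0.02728 = 1.7779
β_Norwood = 0.02860 / 0.02728 = 1.0484
β_P = Σ w_i β_i = 0.19×0.1928 + 0.17×1.7969 + 0.26×1.4391 + 0.18×1.7779 + 0.20×1.0484 = 1.2460
MRP = 6.81% − 1.28% = 5.53%
E(R_P) = R_f + β_P × MRP = 1.28% + 1.2460 × 5.53% = 8.17%

8.17%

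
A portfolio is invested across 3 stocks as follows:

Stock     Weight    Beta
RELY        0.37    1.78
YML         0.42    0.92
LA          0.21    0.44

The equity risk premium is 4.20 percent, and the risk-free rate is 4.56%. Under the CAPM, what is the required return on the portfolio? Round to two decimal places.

β_P = Σ w_i β_i = 0.37×1.78 + 0.42×0.92 + 0.21×0.44 = 1.1374
E(R_P) = R_f + β_P × MRP = 4.56% + 1.1374 × 4.20% = 9.34%

9.34%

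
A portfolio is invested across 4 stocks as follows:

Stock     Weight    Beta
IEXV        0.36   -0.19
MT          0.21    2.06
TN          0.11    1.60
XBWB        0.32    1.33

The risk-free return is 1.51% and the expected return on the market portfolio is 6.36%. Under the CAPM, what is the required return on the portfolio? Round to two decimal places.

β_P = Σ w_i β_i = 0.36×-0.19 + 0.21×2.06 + 0.11×1.60 + 0.32×1.33 = 0.9658
MRP = 6.36% − 1.51% = 4.85%
E(R_P) = R_f + β_P × MRP = 1.51% + 0.9658 × 4.85% = 6.19%

6.19%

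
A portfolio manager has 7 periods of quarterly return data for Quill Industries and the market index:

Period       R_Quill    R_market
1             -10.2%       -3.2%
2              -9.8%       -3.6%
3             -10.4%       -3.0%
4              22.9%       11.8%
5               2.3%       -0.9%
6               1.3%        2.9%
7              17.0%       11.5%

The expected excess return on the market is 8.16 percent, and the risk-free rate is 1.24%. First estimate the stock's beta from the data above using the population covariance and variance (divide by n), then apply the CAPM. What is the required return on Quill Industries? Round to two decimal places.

Mean R_i = (-10.2 − 9.8 − 10.4 + 22.9 + 2.3 + 1.3 + 17.0) / 7 = 1.8714%
Mean R_m = (-3.2 − 3.6 − 3.0 + 11.8 − 0.9 + 2.9 + 11.5) / 7 = 2.2143%
Σ(R_i − R̄_i)(R_m − R̄_m) = 537.5329  ⇒  Cov = 537.5329 / 7 = 76.7904
Σ(R_m − R̄_m)² = 278.5886  ⇒  Var(R_m) = 278.5886 / 7 = 39.7984
β = Cov / Var(R_m) = 76.7904 / 39.7984 = 1.9295
E(R) = R_f + β × MRP = 1.24% + 1.9295 × 8.16% = 16.98%

16.98%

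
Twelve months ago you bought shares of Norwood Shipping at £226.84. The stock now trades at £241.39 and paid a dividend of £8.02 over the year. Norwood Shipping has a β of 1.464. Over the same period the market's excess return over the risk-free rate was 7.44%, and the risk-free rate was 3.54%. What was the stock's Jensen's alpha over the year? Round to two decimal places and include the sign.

Realised HPR = (P1 + D1 − P0) / P0 = (241.39 + 8.02 − 226.84) / 226.84 = 22.57 / 226.84 = 9.9497%
CAPM required = R_f + β·MRP = 3.54% + 1.464 × 7.44% = 14.43216%
α = realised − required = 9.9497% − 14.43216% = -4.48%

-4.48%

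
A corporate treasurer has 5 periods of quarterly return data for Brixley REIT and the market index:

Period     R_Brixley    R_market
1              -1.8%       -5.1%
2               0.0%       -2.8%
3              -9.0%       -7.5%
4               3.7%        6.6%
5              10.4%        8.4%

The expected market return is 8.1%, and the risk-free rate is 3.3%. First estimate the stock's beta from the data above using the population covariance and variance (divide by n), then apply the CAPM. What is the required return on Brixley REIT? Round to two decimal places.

Mean R_i = (-1.8 + 0.0 − 9.0 + 3.7 + 10.4) / 5 = 0.6600%
Mean R_m = (-5.1 − 2.8 − 7.5 + 6.6 + 8.4) / 5 = -0.0800%
Σ(R_i − R̄_i)(R_m − R̄_m) = 188.7240  ⇒  Cov = 188.7240 / 5 = 37.7448
Σ(R_m − R̄_m)² = 204.1880  ⇒  Var(R_m) = 204.1880 / 5 = 40.8376
β = Cov / Var(R_m) = 37.7448 / 40.8376 = 0.9243
MRP = 8.1% − 3.3% = 4.80%
E(R) = R_f + β × MRP = 3.3% + 0.9243 × 4.8% = 7.74%

7.74%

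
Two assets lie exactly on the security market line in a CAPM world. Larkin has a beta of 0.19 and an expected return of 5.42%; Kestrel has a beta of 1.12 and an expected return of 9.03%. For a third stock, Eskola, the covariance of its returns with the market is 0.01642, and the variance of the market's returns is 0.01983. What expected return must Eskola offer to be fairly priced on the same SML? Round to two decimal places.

MRP = (9.03% − 5.42%) / (1.12 − 0.19) = 3.8817%
R_f = 5.42% − 0.19 × 3.8817% = 4.6825%
β_Eskola = Cov / Var(R_m) = 0.01642 / 0.01983 = 0.8280
E(R_Eskola) = R_f + β × MRP = 4.6825% + 0.8280 × 3.8817% = 7.90%

7.90%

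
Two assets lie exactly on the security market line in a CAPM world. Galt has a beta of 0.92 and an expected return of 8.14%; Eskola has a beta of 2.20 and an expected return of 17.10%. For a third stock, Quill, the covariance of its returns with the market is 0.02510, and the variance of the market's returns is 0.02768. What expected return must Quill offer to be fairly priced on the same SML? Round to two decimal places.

MRP = (17.10% − 8.14%) / (2.20 − 0.92) = 7.0000%
R_f = 8.14% − 0.92 × 7.0000% = 1.7000%
β_Quill = Cov / Var(R_m) = 0.02510 / 0.02768 = 0.9068
E(R_Quill) = R_f + β × MRP = 1.7000% + 0.9068 × 7.0000% = 8.05%

8.05%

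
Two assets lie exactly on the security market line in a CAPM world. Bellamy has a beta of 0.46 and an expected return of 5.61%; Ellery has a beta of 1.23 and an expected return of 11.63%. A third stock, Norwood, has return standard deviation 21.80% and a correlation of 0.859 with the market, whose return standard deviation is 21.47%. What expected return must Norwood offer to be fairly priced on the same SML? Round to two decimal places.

8.83%

MRP = (11.63% − 5.61%) / (1.23 − 0.46) = 7.8182%
R_f = 5.61% − 0.46 × 7.8182% = 2.0136%
β_Norwood = ρ·σ_i/σ_m = 0.859 × 21.80 / 21.47 = 0.8722
E(R_Norwood) = R_f + β × MRP = 2.0136% + 0.8722 × 7.8182% = 8.83%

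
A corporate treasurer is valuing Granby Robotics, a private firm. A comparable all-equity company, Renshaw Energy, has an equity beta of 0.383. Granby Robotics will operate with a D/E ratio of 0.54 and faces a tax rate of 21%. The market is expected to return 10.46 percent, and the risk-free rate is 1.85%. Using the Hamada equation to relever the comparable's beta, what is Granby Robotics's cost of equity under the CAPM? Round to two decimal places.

6.55%

β_L = β_U × [1 + (1 − t)(D/E)] = 0.383 × [1 + (1 − 0.21) × 0.54]
    = 0.383 × [1 + 0.79 × 0.54] = 0.383 × 1.4266 = 0.5464
MRP = 10.46% − 1.85% = 8.61%
E(R) = R_f + β_L × MRP = 1.85% + 0.5464 × 8.61% = 6.55%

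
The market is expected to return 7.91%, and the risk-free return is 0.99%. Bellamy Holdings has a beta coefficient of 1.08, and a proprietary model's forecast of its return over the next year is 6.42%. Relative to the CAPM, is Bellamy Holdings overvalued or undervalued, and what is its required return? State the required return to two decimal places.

Overvalued; required return 8.46%

MRP = 7.91% − 0.99% = 6.92%
Required return = R_f + β·MRP = 0.99% + 1.08 × 6.92% = 8.46%
Forecast 6.42% < required 8.46% → the stock plots below the SML → overvalued.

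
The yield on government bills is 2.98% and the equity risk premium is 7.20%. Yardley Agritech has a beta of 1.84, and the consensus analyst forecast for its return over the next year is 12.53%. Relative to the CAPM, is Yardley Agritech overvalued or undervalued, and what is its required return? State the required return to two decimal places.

Required return = R_f + β·MRP = 2.98% + 1.84 × 7.20% = 16.23%
Forecast 12.53% < required 16.23% → the stock plots below the SML → overvalued.

Overvalued; required return 16.23%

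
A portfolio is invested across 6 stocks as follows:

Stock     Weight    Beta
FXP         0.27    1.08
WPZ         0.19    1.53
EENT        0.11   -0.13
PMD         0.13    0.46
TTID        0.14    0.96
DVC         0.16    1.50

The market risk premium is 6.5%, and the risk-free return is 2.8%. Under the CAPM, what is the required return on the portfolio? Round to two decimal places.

9.31%

β_P = Σ w_i β_i = 0.27×1.08 + 0.19×1.53 + 0.11×-0.13 + 0.13×0.46 + 0.14×0.96 + 0.16×1.50 = 1.0022
E(R_P) = R_f + β_P × MRP = 2.8% + 1.0022 × 6.5% = 9.31%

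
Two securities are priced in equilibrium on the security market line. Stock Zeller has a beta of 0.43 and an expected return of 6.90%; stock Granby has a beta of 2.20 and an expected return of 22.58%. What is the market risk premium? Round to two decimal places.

Both satisfy E(R) = R_f + β·MRP, so the slope of the SML is
MRP = (22.58% − 6.90%) / (2.20 − 0.43) = 15.68% / 1.77 = 8.8588%

8.86%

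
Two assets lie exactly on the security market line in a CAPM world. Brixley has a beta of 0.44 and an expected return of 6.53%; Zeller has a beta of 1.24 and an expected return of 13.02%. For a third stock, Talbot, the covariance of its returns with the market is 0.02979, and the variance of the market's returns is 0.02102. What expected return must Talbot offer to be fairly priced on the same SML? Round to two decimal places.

MRP = (13.02% − 6.53%) / (1.24 − 0.44) = 8.1125%
R_f = 6.53% − 0.44 × 8.1125% = 2.9605%
β_Talbot = Cov / Var(R_m) = 0.02979 / 0.02102 = 1.4172
E(R_Talbot) = R_f + β × MRP = 2.9605% + 1.4172 × 8.1125% = 14.46%

14.46%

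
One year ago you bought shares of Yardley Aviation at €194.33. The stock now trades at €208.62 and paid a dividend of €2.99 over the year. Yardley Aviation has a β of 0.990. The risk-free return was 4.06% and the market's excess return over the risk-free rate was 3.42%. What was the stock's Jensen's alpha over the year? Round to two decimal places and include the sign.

+1.45%

Realised HPR = (P1 + D1 − P0) / P0 = (208.62 + 2.99 − 194.33) / 194.33 = 17.28 / 194.33 = 8.8921%
CAPM required = R_f + β·MRP = 4.06% + 0.990 × 3.42% = 7.44580%
α = realised − required = 8.8921% − 7.44580% = +1.45%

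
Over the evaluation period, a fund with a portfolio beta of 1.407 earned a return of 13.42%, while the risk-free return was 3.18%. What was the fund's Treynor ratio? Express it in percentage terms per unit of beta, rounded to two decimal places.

Treynor = (R_P − R_f) / β_P = (13.42% − 3.18%) / 1.4070 = 10.24% / 1.4070 = 7.28%

7.28%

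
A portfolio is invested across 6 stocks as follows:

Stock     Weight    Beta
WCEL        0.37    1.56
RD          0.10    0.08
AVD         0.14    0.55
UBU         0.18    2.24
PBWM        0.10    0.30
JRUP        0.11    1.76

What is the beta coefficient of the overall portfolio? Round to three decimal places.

1.289

β_P = Σ w_i β_i = 0.37×1.56 + 0.10×0.08 + 0.14×0.55 + 0.18×2.24 + 0.10×0.30 + 0.11×1.76 = 1.2890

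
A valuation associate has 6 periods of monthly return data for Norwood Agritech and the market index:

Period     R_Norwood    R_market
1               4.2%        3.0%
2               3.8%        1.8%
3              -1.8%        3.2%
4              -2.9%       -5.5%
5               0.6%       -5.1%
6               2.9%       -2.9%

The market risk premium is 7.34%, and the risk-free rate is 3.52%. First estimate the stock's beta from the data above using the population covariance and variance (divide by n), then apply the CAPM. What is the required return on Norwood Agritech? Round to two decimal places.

Mean R_i = (4.2 + 3.8 − 1.8 − 2.9 + 0.6 + 2.9) / 6 = 1.1333%
Mean R_m = (3.0 + 1.8 + 3.2 − 5.5 − 5.1 − 2.9) / 6 = -0.9167%
Σ(R_i − R̄_i)(R_m − R̄_m) = 24.3933  ⇒  Cov = 24.3933 / 6 = 4.0656
Σ(R_m − R̄_m)² = 82.1083  ⇒  Var(R_m) = 82.1083 / 6 = 13.6847
β = Cov / Var(R_m) = 4.0656 / 13.6847 = 0.2971
E(R) = R_f + β × MRP = 3.52% + 0.2971 × 7.34% = 5.70%

5.70%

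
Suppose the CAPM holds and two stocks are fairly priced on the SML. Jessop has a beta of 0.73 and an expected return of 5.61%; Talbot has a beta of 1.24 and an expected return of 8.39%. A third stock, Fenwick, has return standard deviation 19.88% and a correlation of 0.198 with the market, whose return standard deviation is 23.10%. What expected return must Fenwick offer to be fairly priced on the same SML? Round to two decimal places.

2.56%

MRP = (8.39% − 5.61%) / (1.24 − 0.73) = 5.4510%
R_f = 5.61% − 0.73 × 5.4510% = 1.6308%
β_Fenwick = ρ·σ_i/σ_m = 0.198 × 19.88 / 23.10 = 0.1704
E(R_Fenwick) = R_f + β × MRP = 1.6308% + 0.1704 × 5.4510% = 2.56%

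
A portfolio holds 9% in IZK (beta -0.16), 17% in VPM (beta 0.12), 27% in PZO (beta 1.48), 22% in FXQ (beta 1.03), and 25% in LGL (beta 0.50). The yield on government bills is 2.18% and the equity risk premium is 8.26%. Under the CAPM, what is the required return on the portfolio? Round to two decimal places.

β_P = Σ w_i β_i = 0.09×-0.16 + 0.17×0.12 + 0.27×1.48 + 0.22×1.03 + 0.25×0.50 = 0.7572
E(R_P) = R_f + β_P × MRP = 2.18% + 0.7572 × 8.26% = 8.43%

8.43%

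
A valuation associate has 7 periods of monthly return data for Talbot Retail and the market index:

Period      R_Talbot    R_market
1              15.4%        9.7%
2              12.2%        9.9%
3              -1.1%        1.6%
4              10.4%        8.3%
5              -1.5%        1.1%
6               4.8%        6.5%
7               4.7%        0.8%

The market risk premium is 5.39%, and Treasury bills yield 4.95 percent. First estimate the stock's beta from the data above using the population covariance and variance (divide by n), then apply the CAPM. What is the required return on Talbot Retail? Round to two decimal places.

Mean R_i = (15.4 + 12.2 − 1.1 + 10.4 − 1.5 + 4.8 + 4.7) / 7 = 6.4143%
Mean R_m = (9.7 + 9.9 + 1.6 + 8.3 + 1.1 + 6.5 + 0.8) / 7 = 5.4143%
Σ(R_i − R̄_i)(R_m − R̄_m) = 144.9286  ⇒  Cov = 144.9286 / 7 = 20.7041
Σ(R_m − R̄_m)² = 102.4486  ⇒  Var(R_m) = 102.4486 / 7 = 14.6355
β = Cov / Var(R_m) = 20.7041 / 14.6355 = 1.4146
E(R) = R_f + β × MRP = 4.95% + 1.4146 × 5.39% = 12.57%

12.57%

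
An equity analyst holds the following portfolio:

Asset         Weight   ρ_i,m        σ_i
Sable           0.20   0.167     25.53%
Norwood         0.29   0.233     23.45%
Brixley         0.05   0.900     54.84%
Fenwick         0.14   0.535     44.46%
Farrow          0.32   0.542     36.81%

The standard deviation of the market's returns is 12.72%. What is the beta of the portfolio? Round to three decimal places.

1.149

β_Sable = 0.167 × 25.53% / 12.72% = 0.3352
β_Norwood = 0.233 × 23.45% / 12.72% = 0.4295
β_Brixley = 0.900 × 54.84% / 12.72% = 3.8802
β_Fenwick = 0.535 × 44.46% / 12.72% = 1.8700
β_Farrow = 0.542 × 36.81% / 12.72% = 1.5685
β_P = Σ w_i β_i = 0.20×0.3352 + 0.29×0.4295 + 0.05×3.8802 + 0.14×1.8700 + 0.32×1.5685 = 1.1493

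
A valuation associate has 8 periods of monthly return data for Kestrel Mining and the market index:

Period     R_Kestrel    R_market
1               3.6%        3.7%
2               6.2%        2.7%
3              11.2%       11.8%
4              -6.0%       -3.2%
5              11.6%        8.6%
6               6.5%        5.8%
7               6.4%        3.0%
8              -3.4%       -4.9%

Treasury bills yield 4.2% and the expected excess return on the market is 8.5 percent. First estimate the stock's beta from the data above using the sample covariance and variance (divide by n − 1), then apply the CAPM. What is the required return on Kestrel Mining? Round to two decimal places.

13.25%

Mean R_i = (3.6 + 6.2 + 11.2 − 6.0 + 11.6 + 6.5 + 6.4 − 3.4) / 8 = 4.5125%
Mean R_m = (3.7 + 2.7 + 11.8 − 3.2 + 8.6 + 5.8 + 3.0 − 4.9) / 8 = 3.4375%
Σ(R_i − R̄_i)(R_m − R̄_m) = 230.6463  ⇒  Cov = 230.6463 / 7 = 32.9495
Σ(R_m − R̄_m)² = 216.5388  ⇒  Var(R_m) = 216.5388 / 7 = 30.9341
β = Cov / Var(R_m) = 32.9495 / 30.9341 = 1.0652
E(R) = R_f + β × MRP = 4.2% + 1.0652 × 8.5% = 13.25%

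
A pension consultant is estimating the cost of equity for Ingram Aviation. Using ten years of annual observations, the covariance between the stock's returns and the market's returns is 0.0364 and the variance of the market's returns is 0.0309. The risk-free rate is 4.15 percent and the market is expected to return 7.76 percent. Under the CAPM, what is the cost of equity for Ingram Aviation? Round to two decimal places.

8.40%

β = Cov(R_i, R_m) / Var(R_m) = 0.0364 / 0.0309 = 1.1780
MRP = 7.76% − 4.15% = 3.61%
E(R) = R_f + β × MRP = 4.15% + 1.1780 × 3.61% = 8.40%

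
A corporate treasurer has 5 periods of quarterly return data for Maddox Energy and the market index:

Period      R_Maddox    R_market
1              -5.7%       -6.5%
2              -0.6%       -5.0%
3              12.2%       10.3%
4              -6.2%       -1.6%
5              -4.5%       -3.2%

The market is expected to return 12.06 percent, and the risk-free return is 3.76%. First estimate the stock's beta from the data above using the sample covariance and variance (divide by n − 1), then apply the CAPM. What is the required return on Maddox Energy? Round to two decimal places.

12.31%

Mean R_i = (-5.7 − 0.6 + 12.2 − 6.2 − 4.5) / 5 = -0.9600%
Mean R_m = (-6.5 − 5.0 + 10.3 − 1.6 − 3.2) / 5 = -1.2000%
Σ(R_i − R̄_i)(R_m − R̄_m) = 184.2700  ⇒  Cov = 184.2700 / 4 = 46.0675
Σ(R_m − R̄_m)² = 178.9400  ⇒  Var(R_m) = 178.9400 / 4 = 44.7350
β = Cov / Var(R_m) = 46.0675 / 44.7350 = 1.0298
MRP = 12.06% − 3.76% = 8.30%
E(R) = R_f + β × MRP = 3.76% + 1.0298 × 8.30% = 12.31%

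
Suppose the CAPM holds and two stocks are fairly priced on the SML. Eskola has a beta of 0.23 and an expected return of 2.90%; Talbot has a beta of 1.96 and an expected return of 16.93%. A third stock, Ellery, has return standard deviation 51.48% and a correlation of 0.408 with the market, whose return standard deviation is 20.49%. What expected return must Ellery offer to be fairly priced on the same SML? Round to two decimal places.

MRP = (16.93% − 2.90%) / (1.96 − 0.23) = 8.1098%
R_f = 2.90% − 0.23 × 8.1098% = 1.0347%
β_Ellery = ρ·σ_i/σ_m = 0.408 × 51.48 / 20.49 = 1.0251
E(R_Ellery) = R_f + β × MRP = 1.0347% + 1.0251 × 8.1098% = 9.35%

9.35%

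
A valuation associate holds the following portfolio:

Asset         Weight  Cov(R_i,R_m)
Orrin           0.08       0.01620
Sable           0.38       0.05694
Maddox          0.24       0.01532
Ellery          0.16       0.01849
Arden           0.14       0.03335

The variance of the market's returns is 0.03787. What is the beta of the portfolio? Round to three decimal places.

β_Orrin = 0.01620 / 0.03787 = 0.4278
β_Sable = 0.05694 / 0.03787 = 1.5036
β_Maddox = 0.01532 / 0.03787 = 0.4045
β_Ellery = 0.01849 / 0.03787 = 0.4882
β_Arden = 0.03335 / 0.03787 = 0.8806
β_P = Σ w_i β_i = 0.08×0.4278 + 0.38×1.5036 + 0.24×0.4045 + 0.16×0.4882 + 0.14×0.8806 = 0.9041

0.904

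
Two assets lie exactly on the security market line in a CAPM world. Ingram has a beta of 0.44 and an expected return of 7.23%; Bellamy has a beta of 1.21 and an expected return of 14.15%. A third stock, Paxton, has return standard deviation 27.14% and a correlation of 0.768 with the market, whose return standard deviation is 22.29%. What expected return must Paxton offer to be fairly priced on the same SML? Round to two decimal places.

MRP = (14.15% − 7.23%) / (1.21 − 0.44) = 8.9870%
R_f = 7.23% − 0.44 × 8.9870% = 3.2757%
β_Paxton = ρ·σ_i/σ_m = 0.768 × 27.14 / 22.29 = 0.9351
E(R_Paxton) = R_f + β × MRP = 3.2757% + 0.9351 × 8.9870% = 11.68%

11.68%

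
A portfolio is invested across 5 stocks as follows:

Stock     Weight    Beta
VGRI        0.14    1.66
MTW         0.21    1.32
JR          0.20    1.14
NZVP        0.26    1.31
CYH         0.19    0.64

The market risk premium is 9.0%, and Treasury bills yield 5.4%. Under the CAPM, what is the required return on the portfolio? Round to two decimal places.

β_P = Σ w_i β_i = 0.14×1.66 + 0.21×1.32 + 0.20×1.14 + 0.26×1.31 + 0.19×0.64 = 1.1998
E(R_P) = R_f + β_P × MRP = 5.4% + 1.1998 × 9.0% = 16.20%

16.20%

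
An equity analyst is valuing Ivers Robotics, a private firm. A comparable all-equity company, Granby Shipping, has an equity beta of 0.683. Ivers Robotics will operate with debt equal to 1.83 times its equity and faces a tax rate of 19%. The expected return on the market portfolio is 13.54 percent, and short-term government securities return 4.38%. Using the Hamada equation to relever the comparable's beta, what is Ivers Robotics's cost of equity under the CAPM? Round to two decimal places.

β_L = β_U × [1 + (1 − t)(D/E)] = 0.683 × [1 + (1 − 0.19) × 1.83]
    = 0.683 × [1 + 0.81 × 1.83] = 0.683 × 2.4823 = 1.6954
MRP = 13.54% − 4.38% = 9.16%
E(R) = R_f + β_L × MRP = 4.38% + 1.6954 × 9.16% = 19.91%

19.91%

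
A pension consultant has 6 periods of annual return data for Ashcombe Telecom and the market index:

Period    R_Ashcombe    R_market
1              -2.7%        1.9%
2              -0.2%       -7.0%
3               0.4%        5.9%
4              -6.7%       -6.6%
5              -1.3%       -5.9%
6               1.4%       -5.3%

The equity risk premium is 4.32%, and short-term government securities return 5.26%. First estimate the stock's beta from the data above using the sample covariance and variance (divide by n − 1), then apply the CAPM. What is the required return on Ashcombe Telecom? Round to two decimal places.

5.77%

Mean R_i = (-2.7 − 0.2 + 0.4 − 6.7 − 1.3 + 1.4) / 6 = -1.5167%
Mean R_m = (1.9 − 7.0 + 5.9 − 6.6 − 5.9 − 5.3) / 6 = -2.8333%
Σ(R_i − R̄_i)(R_m − R̄_m) = 17.3167  ⇒  Cov = 17.3167 / 5 = 3.4633
Σ(R_m − R̄_m)² = 145.7133  ⇒  Var(R_m) = 145.7133 / 5 = 29.1427
β = Cov / Var(R_m) = 3.4633 / 29.1427 = 0.1188
E(R) = R_f + β × MRP = 5.26% + 0.1188 × 4.32% = 5.77%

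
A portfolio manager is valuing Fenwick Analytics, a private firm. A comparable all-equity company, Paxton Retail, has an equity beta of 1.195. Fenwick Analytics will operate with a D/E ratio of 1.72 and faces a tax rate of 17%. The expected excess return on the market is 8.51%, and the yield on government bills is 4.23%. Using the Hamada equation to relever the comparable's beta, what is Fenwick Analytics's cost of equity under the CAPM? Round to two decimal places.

β_L = β_U × [1 + (1 − t)(D/E)] = 1.195 × [1 + (1 − 0.17) × 1.72]
    = 1.195 × [1 + 0.83 × 1.72] = 1.195 × 2.4276 = 2.9010
E(R) = R_f + β_L × MRP = 4.23% + 2.9010 × 8.51% = 28.92%

28.92%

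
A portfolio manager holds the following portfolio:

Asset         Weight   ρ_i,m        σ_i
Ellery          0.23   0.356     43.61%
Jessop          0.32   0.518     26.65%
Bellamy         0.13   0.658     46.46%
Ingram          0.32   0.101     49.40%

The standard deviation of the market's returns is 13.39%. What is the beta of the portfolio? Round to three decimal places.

β_Ellery = 0.356 × 43.61% / 13.39% = 1.1595
β_Jessop = 0.518 × 26.65% / 13.39% = 1.0310
β_Bellamy = 0.658 × 46.46% / 13.39% = 2.2831
β_Ingram = 0.101 × 49.40% / 13.39% = 0.3726
β_P = Σ w_i β_i = 0.23×1.1595 + 0.32×1.0310 + 0.13×2.2831 + 0.32×0.3726 = 1.0126

1.013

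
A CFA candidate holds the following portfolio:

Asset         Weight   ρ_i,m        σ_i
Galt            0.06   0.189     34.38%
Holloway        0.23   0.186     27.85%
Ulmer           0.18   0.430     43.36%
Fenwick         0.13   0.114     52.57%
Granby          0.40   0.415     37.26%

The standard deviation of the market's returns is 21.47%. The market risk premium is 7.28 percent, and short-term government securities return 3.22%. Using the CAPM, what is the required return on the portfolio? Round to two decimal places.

7.26%

β_Galt = 0.189 × 34.38% / 21.47% = 0.3026
β_Holloway = 0.186 × 27.85% / 21.47% = 0.2413
β_Ulmer = 0.430 × 43.36% / 21.47% = 0.8684
β_Fenwick = 0.114 × 52.57% / 21.47% = 0.2791
β_Granby = 0.415 × 37.26% / 21.47% = 0.7202
β_P = Σ w_i β_i = 0.06×0.3026 + 0.23×0.2413 + 0.18×0.8684 + 0.13×0.2791 + 0.40×0.7202 = 0.5543
E(R_P) = R_f + β_P × MRP = 3.22% + 0.5543 × 7.28% = 7.26%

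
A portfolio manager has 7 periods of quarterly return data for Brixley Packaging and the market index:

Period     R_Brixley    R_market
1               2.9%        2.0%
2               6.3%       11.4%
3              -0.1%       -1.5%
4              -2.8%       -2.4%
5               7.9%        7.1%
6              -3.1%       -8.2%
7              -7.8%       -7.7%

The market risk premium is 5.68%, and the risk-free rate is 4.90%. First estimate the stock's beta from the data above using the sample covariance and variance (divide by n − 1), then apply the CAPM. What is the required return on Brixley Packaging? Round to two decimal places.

8.92%

Mean R_i = (2.9 + 6.3 − 0.1 − 2.8 + 7.9 − 3.1 − 7.8) / 7 = 0.4714%
Mean R_m = (2.0 + 11.4 − 1.5 − 2.4 + 7.1 − 8.2 − 7.7) / 7 = 0.1000%
Σ(R_i − R̄_i)(R_m − R̄_m) = 225.7300  ⇒  Cov = 225.7300 / 6 = 37.6217
Σ(R_m − R̄_m)² = 318.8400  ⇒  Var(R_m) = 318.8400 / 6 = 53.1400
β = Cov / Var(R_m) = 37.6217 / 53.1400 = 0.7080
E(R) = R_f + β × MRP = 4.90% + 0.7080 × 5.68% = 8.92%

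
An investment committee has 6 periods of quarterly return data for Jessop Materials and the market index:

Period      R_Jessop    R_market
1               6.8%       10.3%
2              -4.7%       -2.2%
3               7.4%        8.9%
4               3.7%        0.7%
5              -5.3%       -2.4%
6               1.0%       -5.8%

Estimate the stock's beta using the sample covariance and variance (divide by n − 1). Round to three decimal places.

0.659

Mean R_i = (6.8 − 4.7 + 7.4 + 3.7 − 5.3 + 1.0) / 6 = 1.4833%
Mean R_m = (10.3 − 2.2 + 8.9 + 0.7 − 2.4 − 5.8) / 6 = 1.5833%
Σ(R_i − R̄_i)(R_m − R̄_m) = 141.6583  ⇒  Cov = 141.6583 / 5 = 28.3317
Σ(R_m − R̄_m)² = 214.9883  ⇒  Var(R_m) = 214.9883 / 5 = 42.9977
β = Cov / Var(R_m) = 28.3317 / 42.9977 = 0.6589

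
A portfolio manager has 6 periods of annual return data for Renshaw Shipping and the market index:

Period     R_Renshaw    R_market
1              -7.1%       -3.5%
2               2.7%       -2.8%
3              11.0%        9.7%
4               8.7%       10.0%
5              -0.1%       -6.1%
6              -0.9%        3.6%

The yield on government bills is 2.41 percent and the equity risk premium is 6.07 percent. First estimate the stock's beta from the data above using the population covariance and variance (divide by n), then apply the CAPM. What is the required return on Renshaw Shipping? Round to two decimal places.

Mean R_i = (-7.1 + 2.7 + 11.0 + 8.7 − 0.1 − 0.9) / 6 = 2.3833%
Mean R_m = (-3.5 − 2.8 + 9.7 + 10.0 − 6.1 + 3.6) / 6 = 1.8167%
Σ(R_i − R̄_i)(R_m − R̄_m) = 182.3817  ⇒  Cov = 182.3817 / 6 = 30.3970
Σ(R_m − R̄_m)² = 244.5483  ⇒  Var(R_m) = 244.5483 / 6 = 40.7581
β = Cov / Var(R_m) = 30.3970 / 40.7581 = 0.7458
E(R) = R_f + β × MRP = 2.41% + 0.7458 × 6.07% = 6.94%

6.94%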